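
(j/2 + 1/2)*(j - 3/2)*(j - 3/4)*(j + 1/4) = j^4/2 - j^3/2 - 23*j^2/32 + 27*j/64 + 9/64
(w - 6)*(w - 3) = w^2 - 9*w + 18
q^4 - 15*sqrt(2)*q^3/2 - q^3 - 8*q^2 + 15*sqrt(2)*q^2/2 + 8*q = q*(q - 1)*(q - 8*sqrt(2))*(q + sqrt(2)/2)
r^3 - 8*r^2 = r^2*(r - 8)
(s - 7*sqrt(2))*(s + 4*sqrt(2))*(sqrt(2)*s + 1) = sqrt(2)*s^3 - 5*s^2 - 59*sqrt(2)*s - 56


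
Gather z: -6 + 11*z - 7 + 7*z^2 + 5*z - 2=7*z^2 + 16*z - 15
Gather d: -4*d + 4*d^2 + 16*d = 4*d^2 + 12*d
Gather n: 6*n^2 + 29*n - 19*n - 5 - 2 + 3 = 6*n^2 + 10*n - 4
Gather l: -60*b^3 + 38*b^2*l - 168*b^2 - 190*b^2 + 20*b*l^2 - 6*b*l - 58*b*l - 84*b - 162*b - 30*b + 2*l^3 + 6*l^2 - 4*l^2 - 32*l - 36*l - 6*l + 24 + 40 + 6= -60*b^3 - 358*b^2 - 276*b + 2*l^3 + l^2*(20*b + 2) + l*(38*b^2 - 64*b - 74) + 70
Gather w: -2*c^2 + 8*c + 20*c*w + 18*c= -2*c^2 + 20*c*w + 26*c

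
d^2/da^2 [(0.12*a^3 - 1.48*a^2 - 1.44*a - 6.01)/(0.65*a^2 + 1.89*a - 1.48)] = (5.55111512312578e-17*a^5 - 4.44089209850063e-16*a^4 + 3.507744*a^3 - 25.791894*a^2 - 51.034302*a - 69.039402)/(0.274625*a^6 + 2.395575*a^5 + 5.089695*a^4 - 4.157811*a^3 - 11.588844*a^2 + 12.419568*a - 3.241792)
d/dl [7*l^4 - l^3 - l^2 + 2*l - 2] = 28*l^3 - 3*l^2 - 2*l + 2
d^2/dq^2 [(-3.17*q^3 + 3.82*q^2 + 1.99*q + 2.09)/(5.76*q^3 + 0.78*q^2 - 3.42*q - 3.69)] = (281.961216*q^6 + 21.4617599999997*q^5 + 528.726528*q^4 + 1295.726292*q^3 + 94.096188*q^2 + 8.46595800000003*q + 114.722028)/(191.102976*q^9 + 77.635584*q^8 - 329.889024*q^7 - 458.993736*q^6 + 96.401016*q^5 + 456.774876*q^4 + 254.345184*q^3 - 97.617474*q^2 - 139.701186*q - 50.243409)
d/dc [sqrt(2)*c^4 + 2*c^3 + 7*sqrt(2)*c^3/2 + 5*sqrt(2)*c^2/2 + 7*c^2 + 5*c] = 4*sqrt(2)*c^3 + 6*c^2 + 21*sqrt(2)*c^2/2 + 5*sqrt(2)*c + 14*c + 5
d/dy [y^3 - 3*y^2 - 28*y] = 3*y^2 - 6*y - 28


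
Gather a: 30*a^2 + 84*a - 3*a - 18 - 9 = 30*a^2 + 81*a - 27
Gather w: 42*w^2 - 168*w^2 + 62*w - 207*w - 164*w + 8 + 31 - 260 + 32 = -126*w^2 - 309*w - 189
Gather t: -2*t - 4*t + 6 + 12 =18 - 6*t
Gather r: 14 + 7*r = 7*r + 14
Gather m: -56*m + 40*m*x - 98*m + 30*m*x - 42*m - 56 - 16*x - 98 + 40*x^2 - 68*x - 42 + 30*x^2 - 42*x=m*(70*x - 196) + 70*x^2 - 126*x - 196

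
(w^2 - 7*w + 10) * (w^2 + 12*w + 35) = w^4 + 5*w^3 - 39*w^2 - 125*w + 350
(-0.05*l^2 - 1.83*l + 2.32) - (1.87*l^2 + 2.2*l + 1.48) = -1.92*l^2 - 4.03*l + 0.84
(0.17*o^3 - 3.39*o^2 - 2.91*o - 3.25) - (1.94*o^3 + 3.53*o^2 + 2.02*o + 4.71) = -1.77*o^3 - 6.92*o^2 - 4.93*o - 7.96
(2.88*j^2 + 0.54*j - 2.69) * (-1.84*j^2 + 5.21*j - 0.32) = -5.2992*j^4 + 14.0112*j^3 + 6.8414*j^2 - 14.1877*j + 0.8608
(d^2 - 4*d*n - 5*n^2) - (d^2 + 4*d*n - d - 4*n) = -8*d*n + d - 5*n^2 + 4*n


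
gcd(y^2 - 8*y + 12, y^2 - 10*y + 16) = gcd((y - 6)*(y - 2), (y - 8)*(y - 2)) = y - 2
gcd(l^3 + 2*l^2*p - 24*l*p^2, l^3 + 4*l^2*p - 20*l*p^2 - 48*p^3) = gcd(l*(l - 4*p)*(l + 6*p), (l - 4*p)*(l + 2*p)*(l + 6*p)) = -l^2 - 2*l*p + 24*p^2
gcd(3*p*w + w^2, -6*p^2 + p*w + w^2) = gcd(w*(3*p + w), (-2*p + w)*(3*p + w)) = 3*p + w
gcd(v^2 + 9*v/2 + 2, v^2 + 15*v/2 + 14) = v + 4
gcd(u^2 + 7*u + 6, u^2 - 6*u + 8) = 1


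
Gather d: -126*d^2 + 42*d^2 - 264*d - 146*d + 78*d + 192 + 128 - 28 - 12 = -84*d^2 - 332*d + 280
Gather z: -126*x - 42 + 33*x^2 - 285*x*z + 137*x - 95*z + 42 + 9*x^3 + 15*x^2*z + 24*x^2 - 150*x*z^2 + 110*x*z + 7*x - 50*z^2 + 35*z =9*x^3 + 57*x^2 + 18*x + z^2*(-150*x - 50) + z*(15*x^2 - 175*x - 60)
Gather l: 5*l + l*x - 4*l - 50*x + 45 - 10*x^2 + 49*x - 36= l*(x + 1) - 10*x^2 - x + 9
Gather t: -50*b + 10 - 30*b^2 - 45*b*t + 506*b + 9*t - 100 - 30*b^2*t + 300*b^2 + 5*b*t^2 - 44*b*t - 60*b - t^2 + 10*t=270*b^2 + 396*b + t^2*(5*b - 1) + t*(-30*b^2 - 89*b + 19) - 90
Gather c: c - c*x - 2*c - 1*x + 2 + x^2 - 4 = c*(-x - 1) + x^2 - x - 2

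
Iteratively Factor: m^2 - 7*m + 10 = (m - 2)*(m - 5)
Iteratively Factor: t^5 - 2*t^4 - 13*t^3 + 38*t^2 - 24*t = (t - 2)*(t^4 - 13*t^2 + 12*t) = (t - 3)*(t - 2)*(t^3 + 3*t^2 - 4*t) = (t - 3)*(t - 2)*(t - 1)*(t^2 + 4*t) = (t - 3)*(t - 2)*(t - 1)*(t + 4)*(t)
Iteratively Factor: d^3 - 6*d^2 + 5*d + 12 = (d + 1)*(d^2 - 7*d + 12) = (d - 4)*(d + 1)*(d - 3)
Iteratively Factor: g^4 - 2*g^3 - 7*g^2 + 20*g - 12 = (g + 3)*(g^3 - 5*g^2 + 8*g - 4) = (g - 2)*(g + 3)*(g^2 - 3*g + 2) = (g - 2)*(g - 1)*(g + 3)*(g - 2)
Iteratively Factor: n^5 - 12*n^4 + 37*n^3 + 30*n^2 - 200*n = (n - 5)*(n^4 - 7*n^3 + 2*n^2 + 40*n) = (n - 5)^2*(n^3 - 2*n^2 - 8*n) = (n - 5)^2*(n - 4)*(n^2 + 2*n) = (n - 5)^2*(n - 4)*(n + 2)*(n)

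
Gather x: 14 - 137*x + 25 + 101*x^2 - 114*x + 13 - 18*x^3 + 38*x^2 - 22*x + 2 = -18*x^3 + 139*x^2 - 273*x + 54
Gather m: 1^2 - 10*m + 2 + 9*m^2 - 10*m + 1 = 9*m^2 - 20*m + 4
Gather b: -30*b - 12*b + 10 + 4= 14 - 42*b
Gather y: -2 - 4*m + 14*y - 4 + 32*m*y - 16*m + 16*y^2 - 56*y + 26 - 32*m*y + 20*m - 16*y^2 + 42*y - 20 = 0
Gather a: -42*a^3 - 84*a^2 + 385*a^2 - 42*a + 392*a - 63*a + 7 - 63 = -42*a^3 + 301*a^2 + 287*a - 56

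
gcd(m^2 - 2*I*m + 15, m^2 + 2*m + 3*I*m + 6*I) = m + 3*I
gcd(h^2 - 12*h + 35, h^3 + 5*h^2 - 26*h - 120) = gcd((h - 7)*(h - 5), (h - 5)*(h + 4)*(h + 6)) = h - 5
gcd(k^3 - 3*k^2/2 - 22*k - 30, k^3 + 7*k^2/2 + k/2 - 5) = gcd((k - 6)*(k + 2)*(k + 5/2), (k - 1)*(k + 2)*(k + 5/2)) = k^2 + 9*k/2 + 5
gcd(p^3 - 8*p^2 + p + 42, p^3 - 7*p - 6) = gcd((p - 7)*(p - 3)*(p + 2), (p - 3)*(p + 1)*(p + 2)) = p^2 - p - 6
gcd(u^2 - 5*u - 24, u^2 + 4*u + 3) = u + 3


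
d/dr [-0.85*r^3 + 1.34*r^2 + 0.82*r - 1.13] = -2.55*r^2 + 2.68*r + 0.82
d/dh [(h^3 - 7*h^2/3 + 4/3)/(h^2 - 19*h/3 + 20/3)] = (9*h^4 - 114*h^3 + 313*h^2 - 304*h + 76)/(9*h^4 - 114*h^3 + 481*h^2 - 760*h + 400)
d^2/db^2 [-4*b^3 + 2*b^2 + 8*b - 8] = 4 - 24*b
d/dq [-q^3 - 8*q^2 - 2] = q*(-3*q - 16)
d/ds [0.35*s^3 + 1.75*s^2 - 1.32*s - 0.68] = 1.05*s^2 + 3.5*s - 1.32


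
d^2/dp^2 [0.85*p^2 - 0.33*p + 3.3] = 1.70000000000000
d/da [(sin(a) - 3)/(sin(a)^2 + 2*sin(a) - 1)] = (6*sin(a) + cos(a)^2 + 4)*cos(a)/(2*sin(a) - cos(a)^2)^2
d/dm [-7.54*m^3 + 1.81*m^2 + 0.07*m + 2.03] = -22.62*m^2 + 3.62*m + 0.07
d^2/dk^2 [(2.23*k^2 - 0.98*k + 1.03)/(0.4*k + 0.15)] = (2.22044604925031e-16*k^2 + 0.54755)/(0.064*k^3 + 0.072*k^2 + 0.027*k + 0.003375)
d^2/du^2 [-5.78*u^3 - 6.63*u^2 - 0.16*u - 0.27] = -34.68*u - 13.26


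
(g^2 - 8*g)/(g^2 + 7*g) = (g - 8)/(g + 7)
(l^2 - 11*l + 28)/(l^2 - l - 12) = (l - 7)/(l + 3)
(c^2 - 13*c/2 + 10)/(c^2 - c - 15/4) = 2*(c - 4)/(2*c + 3)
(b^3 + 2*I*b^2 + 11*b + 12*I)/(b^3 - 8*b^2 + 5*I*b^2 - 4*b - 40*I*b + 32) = (b - 3*I)/(b - 8)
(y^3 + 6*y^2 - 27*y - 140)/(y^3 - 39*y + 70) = (y + 4)/(y - 2)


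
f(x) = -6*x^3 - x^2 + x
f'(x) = -18*x^2 - 2*x + 1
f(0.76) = -2.45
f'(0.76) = -10.92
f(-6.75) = 1792.97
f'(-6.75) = -805.62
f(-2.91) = 136.47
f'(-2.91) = -145.61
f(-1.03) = 4.47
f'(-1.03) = -16.04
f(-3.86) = 326.32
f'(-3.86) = -259.47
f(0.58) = -0.93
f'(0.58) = -6.22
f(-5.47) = 946.61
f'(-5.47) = -526.64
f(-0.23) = -0.21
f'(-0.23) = 0.51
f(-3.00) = 150.00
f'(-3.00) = -155.00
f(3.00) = -168.00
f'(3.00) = -167.00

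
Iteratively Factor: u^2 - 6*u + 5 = (u - 5)*(u - 1)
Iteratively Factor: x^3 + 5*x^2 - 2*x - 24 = (x + 3)*(x^2 + 2*x - 8) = (x - 2)*(x + 3)*(x + 4)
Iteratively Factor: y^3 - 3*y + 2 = (y - 1)*(y^2 + y - 2) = (y - 1)^2*(y + 2)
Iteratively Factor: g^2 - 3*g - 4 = (g + 1)*(g - 4)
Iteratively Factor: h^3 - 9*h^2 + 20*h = (h)*(h^2 - 9*h + 20) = h*(h - 4)*(h - 5)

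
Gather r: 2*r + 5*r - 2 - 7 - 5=7*r - 14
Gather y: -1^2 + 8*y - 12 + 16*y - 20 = 24*y - 33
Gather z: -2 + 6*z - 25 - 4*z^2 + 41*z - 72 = -4*z^2 + 47*z - 99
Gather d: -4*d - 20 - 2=-4*d - 22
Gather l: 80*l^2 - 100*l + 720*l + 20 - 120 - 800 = 80*l^2 + 620*l - 900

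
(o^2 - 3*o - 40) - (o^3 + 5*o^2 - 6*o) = -o^3 - 4*o^2 + 3*o - 40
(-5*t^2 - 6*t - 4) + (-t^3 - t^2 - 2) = -t^3 - 6*t^2 - 6*t - 6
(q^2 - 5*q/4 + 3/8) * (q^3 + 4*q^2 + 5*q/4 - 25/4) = q^5 + 11*q^4/4 - 27*q^3/8 - 101*q^2/16 + 265*q/32 - 75/32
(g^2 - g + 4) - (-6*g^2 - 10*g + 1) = 7*g^2 + 9*g + 3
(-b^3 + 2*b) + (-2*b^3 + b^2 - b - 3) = -3*b^3 + b^2 + b - 3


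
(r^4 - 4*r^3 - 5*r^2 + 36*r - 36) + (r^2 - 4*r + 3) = r^4 - 4*r^3 - 4*r^2 + 32*r - 33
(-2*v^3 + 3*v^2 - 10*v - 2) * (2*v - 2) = -4*v^4 + 10*v^3 - 26*v^2 + 16*v + 4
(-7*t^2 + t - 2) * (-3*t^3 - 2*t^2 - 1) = 21*t^5 + 11*t^4 + 4*t^3 + 11*t^2 - t + 2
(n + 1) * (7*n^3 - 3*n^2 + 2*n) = 7*n^4 + 4*n^3 - n^2 + 2*n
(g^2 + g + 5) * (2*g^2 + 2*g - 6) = 2*g^4 + 4*g^3 + 6*g^2 + 4*g - 30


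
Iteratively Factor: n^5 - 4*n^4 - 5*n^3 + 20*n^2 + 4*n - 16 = (n - 1)*(n^4 - 3*n^3 - 8*n^2 + 12*n + 16) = (n - 1)*(n + 1)*(n^3 - 4*n^2 - 4*n + 16) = (n - 2)*(n - 1)*(n + 1)*(n^2 - 2*n - 8) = (n - 2)*(n - 1)*(n + 1)*(n + 2)*(n - 4)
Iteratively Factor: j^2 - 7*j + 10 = (j - 5)*(j - 2)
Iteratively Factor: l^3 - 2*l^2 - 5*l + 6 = (l - 1)*(l^2 - l - 6) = (l - 1)*(l + 2)*(l - 3)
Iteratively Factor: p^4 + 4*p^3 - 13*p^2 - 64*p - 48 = (p + 3)*(p^3 + p^2 - 16*p - 16) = (p - 4)*(p + 3)*(p^2 + 5*p + 4) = (p - 4)*(p + 3)*(p + 4)*(p + 1)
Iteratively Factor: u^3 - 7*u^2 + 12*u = (u - 4)*(u^2 - 3*u) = u*(u - 4)*(u - 3)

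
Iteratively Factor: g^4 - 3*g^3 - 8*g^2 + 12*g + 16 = (g - 2)*(g^3 - g^2 - 10*g - 8) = (g - 2)*(g + 1)*(g^2 - 2*g - 8) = (g - 2)*(g + 1)*(g + 2)*(g - 4)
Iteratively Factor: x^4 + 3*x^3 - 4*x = (x - 1)*(x^3 + 4*x^2 + 4*x) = (x - 1)*(x + 2)*(x^2 + 2*x) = (x - 1)*(x + 2)^2*(x)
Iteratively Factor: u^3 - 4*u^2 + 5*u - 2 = (u - 1)*(u^2 - 3*u + 2) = (u - 2)*(u - 1)*(u - 1)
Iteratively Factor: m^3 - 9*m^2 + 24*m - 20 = (m - 2)*(m^2 - 7*m + 10) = (m - 2)^2*(m - 5)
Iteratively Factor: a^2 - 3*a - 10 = (a + 2)*(a - 5)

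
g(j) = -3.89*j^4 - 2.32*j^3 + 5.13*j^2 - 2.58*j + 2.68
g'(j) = -15.56*j^3 - 6.96*j^2 + 10.26*j - 2.58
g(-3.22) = -276.56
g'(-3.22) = 411.71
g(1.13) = -3.37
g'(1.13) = -22.32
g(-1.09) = 9.10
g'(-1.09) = -1.88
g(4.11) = -1192.32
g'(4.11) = -1158.26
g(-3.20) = -268.41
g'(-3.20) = 403.19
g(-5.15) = -2267.48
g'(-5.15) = 1885.34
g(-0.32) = 4.07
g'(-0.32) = -6.07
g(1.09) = -2.53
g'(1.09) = -19.82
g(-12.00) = -75881.72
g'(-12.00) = 25759.74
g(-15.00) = -187905.62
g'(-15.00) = 50792.52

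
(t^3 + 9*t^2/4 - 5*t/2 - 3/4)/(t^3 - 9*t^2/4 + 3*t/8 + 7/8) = 2*(4*t^2 + 13*t + 3)/(8*t^2 - 10*t - 7)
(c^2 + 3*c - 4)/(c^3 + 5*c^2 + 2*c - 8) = 1/(c + 2)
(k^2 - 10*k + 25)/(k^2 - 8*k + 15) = (k - 5)/(k - 3)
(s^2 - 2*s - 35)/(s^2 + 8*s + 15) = (s - 7)/(s + 3)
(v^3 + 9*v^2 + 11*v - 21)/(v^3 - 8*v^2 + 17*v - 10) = (v^2 + 10*v + 21)/(v^2 - 7*v + 10)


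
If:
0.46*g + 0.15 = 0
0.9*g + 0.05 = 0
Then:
No Solution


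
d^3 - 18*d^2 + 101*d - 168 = (d - 8)*(d - 7)*(d - 3)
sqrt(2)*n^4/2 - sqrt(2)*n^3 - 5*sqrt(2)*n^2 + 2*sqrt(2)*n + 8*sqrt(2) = (n - 4)*(n - sqrt(2))*(n + sqrt(2))*(sqrt(2)*n/2 + sqrt(2))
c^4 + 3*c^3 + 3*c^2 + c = c*(c + 1)^3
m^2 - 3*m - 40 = (m - 8)*(m + 5)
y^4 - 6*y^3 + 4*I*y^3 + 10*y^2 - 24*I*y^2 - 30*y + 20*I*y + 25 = (y - 5)*(y + 5*I)*(-I*y + I)*(I*y + 1)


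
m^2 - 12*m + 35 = (m - 7)*(m - 5)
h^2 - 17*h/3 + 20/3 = (h - 4)*(h - 5/3)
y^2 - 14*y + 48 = (y - 8)*(y - 6)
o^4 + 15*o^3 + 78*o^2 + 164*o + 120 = (o + 2)^2*(o + 5)*(o + 6)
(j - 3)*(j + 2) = j^2 - j - 6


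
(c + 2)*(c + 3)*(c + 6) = c^3 + 11*c^2 + 36*c + 36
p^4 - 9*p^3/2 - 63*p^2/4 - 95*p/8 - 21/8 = (p - 7)*(p + 1/2)^2*(p + 3/2)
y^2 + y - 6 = (y - 2)*(y + 3)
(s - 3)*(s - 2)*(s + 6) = s^3 + s^2 - 24*s + 36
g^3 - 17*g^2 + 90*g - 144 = (g - 8)*(g - 6)*(g - 3)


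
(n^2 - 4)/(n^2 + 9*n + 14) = (n - 2)/(n + 7)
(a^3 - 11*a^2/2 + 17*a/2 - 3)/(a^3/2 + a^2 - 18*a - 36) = (2*a^3 - 11*a^2 + 17*a - 6)/(a^3 + 2*a^2 - 36*a - 72)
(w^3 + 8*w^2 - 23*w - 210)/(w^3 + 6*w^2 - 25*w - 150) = (w + 7)/(w + 5)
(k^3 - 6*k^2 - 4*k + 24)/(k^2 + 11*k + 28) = (k^3 - 6*k^2 - 4*k + 24)/(k^2 + 11*k + 28)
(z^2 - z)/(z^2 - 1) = z/(z + 1)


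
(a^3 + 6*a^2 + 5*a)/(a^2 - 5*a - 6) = a*(a + 5)/(a - 6)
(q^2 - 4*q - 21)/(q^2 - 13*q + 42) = (q + 3)/(q - 6)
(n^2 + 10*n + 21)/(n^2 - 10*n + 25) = (n^2 + 10*n + 21)/(n^2 - 10*n + 25)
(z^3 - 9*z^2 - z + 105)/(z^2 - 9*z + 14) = (z^2 - 2*z - 15)/(z - 2)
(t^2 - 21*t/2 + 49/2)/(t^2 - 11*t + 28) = (t - 7/2)/(t - 4)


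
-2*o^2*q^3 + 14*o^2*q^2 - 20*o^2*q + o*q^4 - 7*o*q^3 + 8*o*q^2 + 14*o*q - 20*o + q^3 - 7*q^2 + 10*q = (-2*o + q)*(q - 5)*(q - 2)*(o*q + 1)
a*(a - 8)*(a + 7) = a^3 - a^2 - 56*a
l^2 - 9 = (l - 3)*(l + 3)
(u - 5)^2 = u^2 - 10*u + 25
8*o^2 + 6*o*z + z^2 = (2*o + z)*(4*o + z)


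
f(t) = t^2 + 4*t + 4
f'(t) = 2*t + 4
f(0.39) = 5.71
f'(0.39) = 4.78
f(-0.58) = 2.02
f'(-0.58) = 2.84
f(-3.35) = 1.82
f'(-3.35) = -2.70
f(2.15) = 17.22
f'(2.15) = 8.30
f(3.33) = 28.41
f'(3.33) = 10.66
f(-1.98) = 0.00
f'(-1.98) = 0.04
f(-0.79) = 1.46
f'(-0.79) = 2.42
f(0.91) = 8.47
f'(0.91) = 5.82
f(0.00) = 4.00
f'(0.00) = 4.00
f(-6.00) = 16.00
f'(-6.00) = -8.00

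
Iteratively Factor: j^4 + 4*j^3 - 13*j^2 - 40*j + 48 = (j + 4)*(j^3 - 13*j + 12) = (j + 4)^2*(j^2 - 4*j + 3) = (j - 1)*(j + 4)^2*(j - 3)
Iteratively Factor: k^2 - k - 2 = (k - 2)*(k + 1)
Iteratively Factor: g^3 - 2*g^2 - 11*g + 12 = (g + 3)*(g^2 - 5*g + 4) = (g - 1)*(g + 3)*(g - 4)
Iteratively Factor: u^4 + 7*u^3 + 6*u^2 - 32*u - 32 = (u + 1)*(u^3 + 6*u^2 - 32) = (u + 1)*(u + 4)*(u^2 + 2*u - 8) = (u - 2)*(u + 1)*(u + 4)*(u + 4)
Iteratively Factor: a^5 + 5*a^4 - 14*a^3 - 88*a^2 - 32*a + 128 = (a + 4)*(a^4 + a^3 - 18*a^2 - 16*a + 32) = (a - 1)*(a + 4)*(a^3 + 2*a^2 - 16*a - 32) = (a - 1)*(a + 4)^2*(a^2 - 2*a - 8) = (a - 1)*(a + 2)*(a + 4)^2*(a - 4)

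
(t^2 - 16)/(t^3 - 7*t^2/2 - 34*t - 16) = 2*(t - 4)/(2*t^2 - 15*t - 8)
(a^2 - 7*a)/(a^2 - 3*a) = (a - 7)/(a - 3)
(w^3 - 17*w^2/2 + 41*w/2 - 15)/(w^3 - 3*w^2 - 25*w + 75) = (w^2 - 7*w/2 + 3)/(w^2 + 2*w - 15)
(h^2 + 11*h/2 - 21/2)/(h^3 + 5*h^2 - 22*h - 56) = (h - 3/2)/(h^2 - 2*h - 8)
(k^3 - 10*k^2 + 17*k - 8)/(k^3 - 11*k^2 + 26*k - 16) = (k - 1)/(k - 2)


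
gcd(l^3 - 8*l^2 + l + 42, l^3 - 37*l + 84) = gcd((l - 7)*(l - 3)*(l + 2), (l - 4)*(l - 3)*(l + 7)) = l - 3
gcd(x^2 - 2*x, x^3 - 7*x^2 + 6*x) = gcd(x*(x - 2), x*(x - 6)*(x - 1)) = x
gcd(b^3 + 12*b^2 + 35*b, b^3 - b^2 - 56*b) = b^2 + 7*b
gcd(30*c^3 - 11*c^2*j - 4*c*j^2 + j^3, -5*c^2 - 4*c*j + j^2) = 5*c - j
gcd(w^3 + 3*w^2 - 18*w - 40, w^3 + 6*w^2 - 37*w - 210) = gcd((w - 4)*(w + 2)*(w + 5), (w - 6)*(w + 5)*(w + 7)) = w + 5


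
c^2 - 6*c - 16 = (c - 8)*(c + 2)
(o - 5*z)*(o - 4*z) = o^2 - 9*o*z + 20*z^2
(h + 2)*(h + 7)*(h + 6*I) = h^3 + 9*h^2 + 6*I*h^2 + 14*h + 54*I*h + 84*I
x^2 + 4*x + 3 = (x + 1)*(x + 3)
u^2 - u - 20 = (u - 5)*(u + 4)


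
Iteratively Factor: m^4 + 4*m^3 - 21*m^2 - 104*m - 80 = (m + 4)*(m^3 - 21*m - 20) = (m - 5)*(m + 4)*(m^2 + 5*m + 4) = (m - 5)*(m + 1)*(m + 4)*(m + 4)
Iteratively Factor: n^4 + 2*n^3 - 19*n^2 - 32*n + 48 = (n - 1)*(n^3 + 3*n^2 - 16*n - 48) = (n - 1)*(n + 3)*(n^2 - 16) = (n - 1)*(n + 3)*(n + 4)*(n - 4)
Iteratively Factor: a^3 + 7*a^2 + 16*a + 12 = (a + 3)*(a^2 + 4*a + 4) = (a + 2)*(a + 3)*(a + 2)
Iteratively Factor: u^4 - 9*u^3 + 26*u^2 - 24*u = (u - 4)*(u^3 - 5*u^2 + 6*u) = (u - 4)*(u - 3)*(u^2 - 2*u) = (u - 4)*(u - 3)*(u - 2)*(u)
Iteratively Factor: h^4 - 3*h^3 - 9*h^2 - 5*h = (h)*(h^3 - 3*h^2 - 9*h - 5) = h*(h + 1)*(h^2 - 4*h - 5) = h*(h - 5)*(h + 1)*(h + 1)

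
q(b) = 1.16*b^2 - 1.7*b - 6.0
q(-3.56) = 14.75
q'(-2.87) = -8.36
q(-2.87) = 8.43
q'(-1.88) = -6.06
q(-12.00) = 181.44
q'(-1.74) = -5.74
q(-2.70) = 7.05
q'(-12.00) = -29.54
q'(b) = 2.32*b - 1.7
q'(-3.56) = -9.96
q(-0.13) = -5.76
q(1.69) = -5.56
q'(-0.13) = -2.00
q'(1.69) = 2.22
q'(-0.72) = -3.37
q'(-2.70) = -7.96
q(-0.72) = -4.17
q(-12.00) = 181.44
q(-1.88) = 1.30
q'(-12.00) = -29.54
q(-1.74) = 0.47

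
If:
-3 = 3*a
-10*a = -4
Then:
No Solution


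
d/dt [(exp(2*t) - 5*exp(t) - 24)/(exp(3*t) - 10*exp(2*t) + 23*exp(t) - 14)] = (-exp(4*t) + 10*exp(3*t) + 45*exp(2*t) - 508*exp(t) + 622)*exp(t)/(exp(6*t) - 20*exp(5*t) + 146*exp(4*t) - 488*exp(3*t) + 809*exp(2*t) - 644*exp(t) + 196)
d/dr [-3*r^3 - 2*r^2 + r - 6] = -9*r^2 - 4*r + 1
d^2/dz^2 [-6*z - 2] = 0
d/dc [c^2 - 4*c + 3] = 2*c - 4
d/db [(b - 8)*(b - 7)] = 2*b - 15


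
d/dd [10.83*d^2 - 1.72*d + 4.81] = 21.66*d - 1.72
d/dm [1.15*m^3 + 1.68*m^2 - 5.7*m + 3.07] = 3.45*m^2 + 3.36*m - 5.7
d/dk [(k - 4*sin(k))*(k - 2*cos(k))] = (k - 4*sin(k))*(2*sin(k) + 1) - (k - 2*cos(k))*(4*cos(k) - 1)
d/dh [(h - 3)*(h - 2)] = 2*h - 5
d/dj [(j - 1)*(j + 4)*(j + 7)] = 3*j^2 + 20*j + 17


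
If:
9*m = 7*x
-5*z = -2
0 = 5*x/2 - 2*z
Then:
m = 56/225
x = 8/25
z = 2/5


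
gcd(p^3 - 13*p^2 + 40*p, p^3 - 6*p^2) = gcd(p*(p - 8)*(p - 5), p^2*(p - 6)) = p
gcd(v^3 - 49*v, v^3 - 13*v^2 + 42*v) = v^2 - 7*v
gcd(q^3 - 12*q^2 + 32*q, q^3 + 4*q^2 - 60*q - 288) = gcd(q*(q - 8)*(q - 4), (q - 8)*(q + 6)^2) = q - 8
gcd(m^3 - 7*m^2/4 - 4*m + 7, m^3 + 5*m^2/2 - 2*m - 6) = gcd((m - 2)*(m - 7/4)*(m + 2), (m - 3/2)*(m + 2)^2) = m + 2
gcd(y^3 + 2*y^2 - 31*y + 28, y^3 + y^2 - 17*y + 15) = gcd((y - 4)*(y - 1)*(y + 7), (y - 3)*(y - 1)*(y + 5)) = y - 1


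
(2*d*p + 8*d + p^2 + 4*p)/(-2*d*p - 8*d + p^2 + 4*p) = (2*d + p)/(-2*d + p)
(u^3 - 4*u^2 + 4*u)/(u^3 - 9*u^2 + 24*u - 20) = u/(u - 5)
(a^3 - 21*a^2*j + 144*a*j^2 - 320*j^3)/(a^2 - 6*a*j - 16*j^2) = (a^2 - 13*a*j + 40*j^2)/(a + 2*j)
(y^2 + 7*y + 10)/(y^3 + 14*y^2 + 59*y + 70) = 1/(y + 7)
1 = 1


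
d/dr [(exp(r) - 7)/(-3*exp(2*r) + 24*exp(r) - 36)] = (2*(exp(r) - 7)*(exp(r) - 4) - exp(2*r) + 8*exp(r) - 12)*exp(r)/(3*(exp(2*r) - 8*exp(r) + 12)^2)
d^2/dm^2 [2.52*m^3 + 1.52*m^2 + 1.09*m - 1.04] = 15.12*m + 3.04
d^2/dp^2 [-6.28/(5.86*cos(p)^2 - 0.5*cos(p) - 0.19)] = (-862.610752*(1 - cos(p)^2)^2 + 55.2012*cos(p)^3 - 460.843984*cos(p)^2 - 109.8058*cos(p) + 879.735056)/(-5.86*cos(p)^2 + 0.5*cos(p) + 0.19)^3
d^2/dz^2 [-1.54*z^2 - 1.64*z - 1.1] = -3.08000000000000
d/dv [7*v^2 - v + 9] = 14*v - 1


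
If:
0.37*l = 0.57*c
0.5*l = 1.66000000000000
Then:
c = 2.16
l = 3.32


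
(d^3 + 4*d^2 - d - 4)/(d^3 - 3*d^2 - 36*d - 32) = (d - 1)/(d - 8)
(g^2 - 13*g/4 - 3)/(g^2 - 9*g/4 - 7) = (4*g + 3)/(4*g + 7)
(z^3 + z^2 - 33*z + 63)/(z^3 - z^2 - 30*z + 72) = (z^2 + 4*z - 21)/(z^2 + 2*z - 24)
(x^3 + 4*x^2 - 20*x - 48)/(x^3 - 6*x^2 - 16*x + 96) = (x^2 + 8*x + 12)/(x^2 - 2*x - 24)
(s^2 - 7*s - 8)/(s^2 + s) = (s - 8)/s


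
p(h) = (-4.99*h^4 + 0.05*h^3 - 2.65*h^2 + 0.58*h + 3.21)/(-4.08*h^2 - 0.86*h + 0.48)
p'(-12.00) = -29.62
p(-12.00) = 180.23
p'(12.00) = 29.09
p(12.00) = 173.69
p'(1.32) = 3.68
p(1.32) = 2.02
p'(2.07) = 5.01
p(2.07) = 5.22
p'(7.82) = 18.87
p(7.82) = 73.48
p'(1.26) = 3.63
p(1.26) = 1.80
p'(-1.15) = -4.08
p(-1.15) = 2.49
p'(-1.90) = -5.04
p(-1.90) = 5.77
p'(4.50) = 10.77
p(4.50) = 24.29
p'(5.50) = 13.20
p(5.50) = 36.28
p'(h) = (8.16*h + 0.86)*(-4.99*h^4 + 0.05*h^3 - 2.65*h^2 + 0.58*h + 3.21)/(-4.08*h^2 - 0.86*h + 0.48)^2 + (-19.96*h^3 + 0.15*h^2 - 5.3*h + 0.58)/(-4.08*h^2 - 0.86*h + 0.48)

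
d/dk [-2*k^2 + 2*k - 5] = 2 - 4*k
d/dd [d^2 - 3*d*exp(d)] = -3*d*exp(d) + 2*d - 3*exp(d)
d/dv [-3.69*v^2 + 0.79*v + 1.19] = 0.79 - 7.38*v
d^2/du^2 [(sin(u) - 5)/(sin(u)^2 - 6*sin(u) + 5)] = -(sin(u) + 2)/(sin(u) - 1)^2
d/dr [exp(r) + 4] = exp(r)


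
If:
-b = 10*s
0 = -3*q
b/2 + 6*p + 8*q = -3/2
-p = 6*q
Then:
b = -3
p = 0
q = 0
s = 3/10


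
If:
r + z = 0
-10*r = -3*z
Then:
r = 0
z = 0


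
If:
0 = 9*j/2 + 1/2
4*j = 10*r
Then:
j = -1/9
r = -2/45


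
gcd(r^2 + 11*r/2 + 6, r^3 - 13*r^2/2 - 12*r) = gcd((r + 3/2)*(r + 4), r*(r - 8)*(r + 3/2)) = r + 3/2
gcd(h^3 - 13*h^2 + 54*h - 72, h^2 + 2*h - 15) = h - 3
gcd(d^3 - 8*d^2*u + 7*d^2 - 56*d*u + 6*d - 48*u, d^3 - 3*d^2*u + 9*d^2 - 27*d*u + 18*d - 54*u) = d + 6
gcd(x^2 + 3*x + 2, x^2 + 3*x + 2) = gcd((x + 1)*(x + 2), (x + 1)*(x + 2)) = x^2 + 3*x + 2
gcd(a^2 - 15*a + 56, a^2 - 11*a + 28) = a - 7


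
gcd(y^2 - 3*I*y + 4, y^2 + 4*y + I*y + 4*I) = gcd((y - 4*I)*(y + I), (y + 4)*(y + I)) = y + I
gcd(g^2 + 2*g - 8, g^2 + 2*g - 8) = g^2 + 2*g - 8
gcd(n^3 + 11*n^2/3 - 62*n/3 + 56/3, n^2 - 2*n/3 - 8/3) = n - 2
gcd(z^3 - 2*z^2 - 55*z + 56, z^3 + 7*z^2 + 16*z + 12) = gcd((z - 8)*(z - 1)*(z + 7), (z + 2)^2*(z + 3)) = 1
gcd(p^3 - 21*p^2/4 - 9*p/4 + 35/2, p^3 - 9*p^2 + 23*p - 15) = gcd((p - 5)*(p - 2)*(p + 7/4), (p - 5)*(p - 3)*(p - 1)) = p - 5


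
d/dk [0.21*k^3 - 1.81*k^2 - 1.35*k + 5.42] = 0.63*k^2 - 3.62*k - 1.35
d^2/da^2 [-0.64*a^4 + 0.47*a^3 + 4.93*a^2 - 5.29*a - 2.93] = -7.68*a^2 + 2.82*a + 9.86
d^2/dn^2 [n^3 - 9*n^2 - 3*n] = 6*n - 18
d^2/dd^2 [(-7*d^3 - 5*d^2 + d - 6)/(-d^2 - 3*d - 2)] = 2*(33*d^3 + 114*d^2 + 144*d + 68)/(d^6 + 9*d^5 + 33*d^4 + 63*d^3 + 66*d^2 + 36*d + 8)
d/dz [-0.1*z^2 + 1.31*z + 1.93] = 1.31 - 0.2*z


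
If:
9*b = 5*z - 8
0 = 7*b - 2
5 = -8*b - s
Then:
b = 2/7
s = -51/7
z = 74/35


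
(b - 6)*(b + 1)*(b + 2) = b^3 - 3*b^2 - 16*b - 12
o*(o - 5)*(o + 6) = o^3 + o^2 - 30*o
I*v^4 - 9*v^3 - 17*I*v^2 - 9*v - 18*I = (v + I)*(v + 3*I)*(v + 6*I)*(I*v + 1)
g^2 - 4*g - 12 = (g - 6)*(g + 2)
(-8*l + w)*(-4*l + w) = 32*l^2 - 12*l*w + w^2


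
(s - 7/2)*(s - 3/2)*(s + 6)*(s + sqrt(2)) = s^4 + s^3 + sqrt(2)*s^3 - 99*s^2/4 + sqrt(2)*s^2 - 99*sqrt(2)*s/4 + 63*s/2 + 63*sqrt(2)/2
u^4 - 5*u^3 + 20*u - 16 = (u - 4)*(u - 2)*(u - 1)*(u + 2)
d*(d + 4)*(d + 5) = d^3 + 9*d^2 + 20*d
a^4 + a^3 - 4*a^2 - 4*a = a*(a - 2)*(a + 1)*(a + 2)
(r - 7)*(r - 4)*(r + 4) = r^3 - 7*r^2 - 16*r + 112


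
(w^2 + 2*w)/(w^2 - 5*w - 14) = w/(w - 7)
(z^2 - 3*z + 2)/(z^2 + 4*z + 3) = (z^2 - 3*z + 2)/(z^2 + 4*z + 3)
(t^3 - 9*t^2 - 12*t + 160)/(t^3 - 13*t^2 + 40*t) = (t + 4)/t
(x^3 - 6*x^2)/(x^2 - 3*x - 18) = x^2/(x + 3)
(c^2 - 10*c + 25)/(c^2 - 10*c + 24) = (c^2 - 10*c + 25)/(c^2 - 10*c + 24)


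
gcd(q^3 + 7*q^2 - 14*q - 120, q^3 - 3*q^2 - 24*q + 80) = q^2 + q - 20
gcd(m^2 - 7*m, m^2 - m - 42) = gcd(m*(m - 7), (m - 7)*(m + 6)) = m - 7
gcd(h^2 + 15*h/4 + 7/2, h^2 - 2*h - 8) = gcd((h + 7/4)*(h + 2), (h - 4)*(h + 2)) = h + 2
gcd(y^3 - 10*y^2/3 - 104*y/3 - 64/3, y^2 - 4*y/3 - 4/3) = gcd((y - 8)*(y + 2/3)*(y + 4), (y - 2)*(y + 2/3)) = y + 2/3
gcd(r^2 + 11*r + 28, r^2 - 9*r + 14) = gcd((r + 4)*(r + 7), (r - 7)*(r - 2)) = 1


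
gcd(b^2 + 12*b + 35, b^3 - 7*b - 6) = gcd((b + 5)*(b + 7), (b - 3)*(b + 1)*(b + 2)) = 1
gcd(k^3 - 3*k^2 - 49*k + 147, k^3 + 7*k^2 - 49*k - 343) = k^2 - 49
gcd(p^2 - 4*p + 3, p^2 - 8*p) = 1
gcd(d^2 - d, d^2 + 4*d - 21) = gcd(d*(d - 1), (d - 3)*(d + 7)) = 1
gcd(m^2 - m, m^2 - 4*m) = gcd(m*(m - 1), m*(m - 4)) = m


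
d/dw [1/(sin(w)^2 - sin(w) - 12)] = (1 - 2*sin(w))*cos(w)/(sin(w) + cos(w)^2 + 11)^2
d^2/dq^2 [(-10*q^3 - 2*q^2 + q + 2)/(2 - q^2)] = 2*(19*q^3 + 6*q^2 + 114*q + 4)/(q^6 - 6*q^4 + 12*q^2 - 8)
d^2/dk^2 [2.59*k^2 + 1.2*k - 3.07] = 5.18000000000000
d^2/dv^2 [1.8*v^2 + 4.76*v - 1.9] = 3.60000000000000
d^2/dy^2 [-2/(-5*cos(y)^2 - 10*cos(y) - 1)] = 5*(-40*sin(y)^4 + 52*sin(y)^2 + 79*cos(y) - 15*cos(3*y) + 64)/(-5*sin(y)^2 + 10*cos(y) + 6)^3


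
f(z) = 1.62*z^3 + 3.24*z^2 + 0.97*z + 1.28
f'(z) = 4.86*z^2 + 6.48*z + 0.97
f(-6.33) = -285.93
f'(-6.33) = 154.69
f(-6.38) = -293.73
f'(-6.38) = 157.45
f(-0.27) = 1.22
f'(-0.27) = -0.43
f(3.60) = 122.35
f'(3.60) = 87.28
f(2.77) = 63.26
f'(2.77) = 56.21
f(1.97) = 28.15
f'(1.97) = 32.60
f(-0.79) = 1.74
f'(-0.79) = -1.12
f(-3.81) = -44.98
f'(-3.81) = 46.83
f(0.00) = 1.28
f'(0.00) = 0.97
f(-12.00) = -2343.16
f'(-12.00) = 623.05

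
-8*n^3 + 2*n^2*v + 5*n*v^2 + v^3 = (-n + v)*(2*n + v)*(4*n + v)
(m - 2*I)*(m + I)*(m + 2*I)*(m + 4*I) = m^4 + 5*I*m^3 + 20*I*m - 16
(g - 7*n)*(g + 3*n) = g^2 - 4*g*n - 21*n^2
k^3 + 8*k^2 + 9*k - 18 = (k - 1)*(k + 3)*(k + 6)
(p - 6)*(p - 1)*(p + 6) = p^3 - p^2 - 36*p + 36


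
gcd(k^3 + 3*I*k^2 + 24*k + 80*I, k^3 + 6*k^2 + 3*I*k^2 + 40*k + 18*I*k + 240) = k - 5*I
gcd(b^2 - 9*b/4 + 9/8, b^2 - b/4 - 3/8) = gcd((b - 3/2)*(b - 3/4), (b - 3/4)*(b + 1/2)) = b - 3/4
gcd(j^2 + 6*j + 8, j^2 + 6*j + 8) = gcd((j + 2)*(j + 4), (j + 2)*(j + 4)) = j^2 + 6*j + 8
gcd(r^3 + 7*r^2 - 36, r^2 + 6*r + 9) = r + 3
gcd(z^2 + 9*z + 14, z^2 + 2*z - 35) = z + 7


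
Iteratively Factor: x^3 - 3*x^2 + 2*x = (x - 1)*(x^2 - 2*x) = (x - 2)*(x - 1)*(x)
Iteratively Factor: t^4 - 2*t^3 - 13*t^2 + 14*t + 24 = (t - 2)*(t^3 - 13*t - 12) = (t - 2)*(t + 3)*(t^2 - 3*t - 4) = (t - 4)*(t - 2)*(t + 3)*(t + 1)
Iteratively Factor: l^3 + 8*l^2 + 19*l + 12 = (l + 1)*(l^2 + 7*l + 12) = (l + 1)*(l + 4)*(l + 3)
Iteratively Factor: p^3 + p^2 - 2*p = (p)*(p^2 + p - 2) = p*(p + 2)*(p - 1)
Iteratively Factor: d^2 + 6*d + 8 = (d + 4)*(d + 2)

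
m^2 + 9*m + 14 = (m + 2)*(m + 7)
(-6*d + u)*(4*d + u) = -24*d^2 - 2*d*u + u^2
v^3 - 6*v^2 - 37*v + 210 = (v - 7)*(v - 5)*(v + 6)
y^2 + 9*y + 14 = (y + 2)*(y + 7)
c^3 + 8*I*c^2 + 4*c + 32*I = (c - 2*I)*(c + 2*I)*(c + 8*I)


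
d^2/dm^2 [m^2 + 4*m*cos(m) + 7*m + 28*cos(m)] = -4*m*cos(m) - 8*sin(m) - 28*cos(m) + 2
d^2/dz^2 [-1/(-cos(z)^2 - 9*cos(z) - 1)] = (-4*sin(z)^4 + 79*sin(z)^2 + 171*cos(z)/4 - 27*cos(3*z)/4 + 85)/(-sin(z)^2 + 9*cos(z) + 2)^3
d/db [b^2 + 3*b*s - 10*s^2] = 2*b + 3*s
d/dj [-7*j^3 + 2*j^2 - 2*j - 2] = -21*j^2 + 4*j - 2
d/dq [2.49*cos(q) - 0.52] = -2.49*sin(q)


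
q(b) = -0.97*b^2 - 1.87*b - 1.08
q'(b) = -1.94*b - 1.87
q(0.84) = -3.34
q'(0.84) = -3.50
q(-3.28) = -5.38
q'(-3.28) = 4.49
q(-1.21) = -0.24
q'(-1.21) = 0.48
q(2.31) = -10.58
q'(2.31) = -6.35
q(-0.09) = -0.92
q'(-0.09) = -1.70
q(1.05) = -4.11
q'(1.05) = -3.91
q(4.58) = -29.99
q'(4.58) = -10.76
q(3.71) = -21.37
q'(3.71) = -9.07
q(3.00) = -15.42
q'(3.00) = -7.69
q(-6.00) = -24.78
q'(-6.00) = 9.77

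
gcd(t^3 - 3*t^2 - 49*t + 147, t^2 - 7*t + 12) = t - 3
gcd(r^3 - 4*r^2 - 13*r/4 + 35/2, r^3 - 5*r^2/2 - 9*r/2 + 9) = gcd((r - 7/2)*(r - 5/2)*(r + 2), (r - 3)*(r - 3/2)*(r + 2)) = r + 2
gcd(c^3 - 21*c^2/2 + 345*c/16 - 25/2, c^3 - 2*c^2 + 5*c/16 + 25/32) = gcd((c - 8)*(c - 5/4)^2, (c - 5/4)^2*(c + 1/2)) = c^2 - 5*c/2 + 25/16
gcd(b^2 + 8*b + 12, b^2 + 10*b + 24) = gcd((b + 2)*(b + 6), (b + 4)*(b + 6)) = b + 6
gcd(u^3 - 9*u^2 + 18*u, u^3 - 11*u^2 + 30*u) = u^2 - 6*u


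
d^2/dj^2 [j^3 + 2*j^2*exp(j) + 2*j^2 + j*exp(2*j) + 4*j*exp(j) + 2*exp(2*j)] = 2*j^2*exp(j) + 4*j*exp(2*j) + 12*j*exp(j) + 6*j + 12*exp(2*j) + 12*exp(j) + 4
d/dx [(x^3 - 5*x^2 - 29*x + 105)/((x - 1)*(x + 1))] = (x^4 + 26*x^2 - 200*x + 29)/(x^4 - 2*x^2 + 1)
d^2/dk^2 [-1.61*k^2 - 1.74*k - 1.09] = -3.22000000000000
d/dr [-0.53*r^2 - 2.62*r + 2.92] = -1.06*r - 2.62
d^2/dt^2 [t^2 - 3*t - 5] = 2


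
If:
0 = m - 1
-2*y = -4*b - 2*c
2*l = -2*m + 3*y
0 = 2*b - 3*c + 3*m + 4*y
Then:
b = -y/8 - 3/8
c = 5*y/4 + 3/4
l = 3*y/2 - 1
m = 1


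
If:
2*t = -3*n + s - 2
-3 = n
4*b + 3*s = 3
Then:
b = 6 - 3*t/2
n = -3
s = 2*t - 7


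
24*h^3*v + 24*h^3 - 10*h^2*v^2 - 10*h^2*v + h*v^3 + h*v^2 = (-6*h + v)*(-4*h + v)*(h*v + h)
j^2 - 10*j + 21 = (j - 7)*(j - 3)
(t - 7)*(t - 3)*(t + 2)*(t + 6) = t^4 - 2*t^3 - 47*t^2 + 48*t + 252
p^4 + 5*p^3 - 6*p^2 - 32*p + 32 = (p - 2)*(p - 1)*(p + 4)^2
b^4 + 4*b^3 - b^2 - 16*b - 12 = (b - 2)*(b + 1)*(b + 2)*(b + 3)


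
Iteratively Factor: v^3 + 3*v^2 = (v)*(v^2 + 3*v) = v*(v + 3)*(v)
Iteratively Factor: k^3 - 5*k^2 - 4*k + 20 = (k + 2)*(k^2 - 7*k + 10) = (k - 5)*(k + 2)*(k - 2)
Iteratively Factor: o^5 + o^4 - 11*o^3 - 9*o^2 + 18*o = (o - 3)*(o^4 + 4*o^3 + o^2 - 6*o) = (o - 3)*(o - 1)*(o^3 + 5*o^2 + 6*o) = o*(o - 3)*(o - 1)*(o^2 + 5*o + 6) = o*(o - 3)*(o - 1)*(o + 3)*(o + 2)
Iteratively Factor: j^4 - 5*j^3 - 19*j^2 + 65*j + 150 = (j + 2)*(j^3 - 7*j^2 - 5*j + 75) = (j + 2)*(j + 3)*(j^2 - 10*j + 25) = (j - 5)*(j + 2)*(j + 3)*(j - 5)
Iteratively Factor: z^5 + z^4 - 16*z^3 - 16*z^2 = (z - 4)*(z^4 + 5*z^3 + 4*z^2) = z*(z - 4)*(z^3 + 5*z^2 + 4*z) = z^2*(z - 4)*(z^2 + 5*z + 4) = z^2*(z - 4)*(z + 4)*(z + 1)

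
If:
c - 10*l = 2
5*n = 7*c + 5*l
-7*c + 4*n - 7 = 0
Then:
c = -39/5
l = -49/50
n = -119/10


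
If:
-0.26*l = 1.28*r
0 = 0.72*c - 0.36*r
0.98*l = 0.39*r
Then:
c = 0.00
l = 0.00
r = 0.00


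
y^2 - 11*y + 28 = (y - 7)*(y - 4)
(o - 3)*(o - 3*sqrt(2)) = o^2 - 3*sqrt(2)*o - 3*o + 9*sqrt(2)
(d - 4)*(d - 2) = d^2 - 6*d + 8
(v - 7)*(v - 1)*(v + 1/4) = v^3 - 31*v^2/4 + 5*v + 7/4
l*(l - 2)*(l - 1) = l^3 - 3*l^2 + 2*l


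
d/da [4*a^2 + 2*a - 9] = 8*a + 2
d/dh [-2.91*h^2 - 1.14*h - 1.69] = -5.82*h - 1.14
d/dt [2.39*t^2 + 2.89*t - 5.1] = 4.78*t + 2.89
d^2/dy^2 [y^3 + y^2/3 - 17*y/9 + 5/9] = 6*y + 2/3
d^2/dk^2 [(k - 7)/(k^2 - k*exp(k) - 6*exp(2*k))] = (-2*(k - 7)*(k*exp(k) - 2*k + 12*exp(2*k) + exp(k))^2 + (-k^2 + k*exp(k) + 6*exp(2*k))*(2*k*exp(k) - 4*k + (k - 7)*(k*exp(k) + 24*exp(2*k) + 2*exp(k) - 2) + 24*exp(2*k) + 2*exp(k)))/(-k^2 + k*exp(k) + 6*exp(2*k))^3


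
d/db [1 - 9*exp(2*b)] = -18*exp(2*b)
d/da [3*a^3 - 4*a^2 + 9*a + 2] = 9*a^2 - 8*a + 9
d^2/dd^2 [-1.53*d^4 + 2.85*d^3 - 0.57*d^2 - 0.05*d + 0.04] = -18.36*d^2 + 17.1*d - 1.14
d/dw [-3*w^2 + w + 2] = 1 - 6*w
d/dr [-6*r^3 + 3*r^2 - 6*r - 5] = -18*r^2 + 6*r - 6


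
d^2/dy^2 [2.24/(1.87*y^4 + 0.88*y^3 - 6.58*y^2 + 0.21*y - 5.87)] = ((-50.2656*y^2 - 11.8272*y + 29.4784)*(1.87*y^4 + 0.88*y^3 - 6.58*y^2 + 0.21*y - 5.87) + 2.24*(7.48*y^3 + 2.64*y^2 - 13.16*y + 0.21)*(14.96*y^3 + 5.28*y^2 - 26.32*y + 0.42))/(1.87*y^4 + 0.88*y^3 - 6.58*y^2 + 0.21*y - 5.87)^3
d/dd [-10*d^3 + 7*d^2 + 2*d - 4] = -30*d^2 + 14*d + 2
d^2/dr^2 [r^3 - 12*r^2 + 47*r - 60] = 6*r - 24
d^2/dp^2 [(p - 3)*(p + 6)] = 2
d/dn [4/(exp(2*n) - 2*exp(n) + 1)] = 8*(1 - exp(n))*exp(n)/(exp(2*n) - 2*exp(n) + 1)^2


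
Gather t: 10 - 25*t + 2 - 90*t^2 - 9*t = -90*t^2 - 34*t + 12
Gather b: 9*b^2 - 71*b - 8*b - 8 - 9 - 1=9*b^2 - 79*b - 18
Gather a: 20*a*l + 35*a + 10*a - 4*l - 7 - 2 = a*(20*l + 45) - 4*l - 9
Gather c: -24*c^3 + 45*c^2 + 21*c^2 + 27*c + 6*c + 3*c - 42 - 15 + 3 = -24*c^3 + 66*c^2 + 36*c - 54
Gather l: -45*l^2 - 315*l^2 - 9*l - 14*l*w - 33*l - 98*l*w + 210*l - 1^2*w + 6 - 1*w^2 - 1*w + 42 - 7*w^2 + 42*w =-360*l^2 + l*(168 - 112*w) - 8*w^2 + 40*w + 48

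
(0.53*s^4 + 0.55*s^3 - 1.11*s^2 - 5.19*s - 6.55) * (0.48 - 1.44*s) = -0.7632*s^5 - 0.5376*s^4 + 1.8624*s^3 + 6.9408*s^2 + 6.9408*s - 3.144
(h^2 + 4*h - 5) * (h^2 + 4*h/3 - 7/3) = h^4 + 16*h^3/3 - 2*h^2 - 16*h + 35/3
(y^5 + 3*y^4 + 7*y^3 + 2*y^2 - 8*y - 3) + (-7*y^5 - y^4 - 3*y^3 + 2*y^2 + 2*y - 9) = -6*y^5 + 2*y^4 + 4*y^3 + 4*y^2 - 6*y - 12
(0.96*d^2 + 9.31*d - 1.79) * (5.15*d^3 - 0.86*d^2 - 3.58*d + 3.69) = 4.944*d^5 + 47.1209*d^4 - 20.6619*d^3 - 28.248*d^2 + 40.7621*d - 6.6051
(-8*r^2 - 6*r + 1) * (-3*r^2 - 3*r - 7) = 24*r^4 + 42*r^3 + 71*r^2 + 39*r - 7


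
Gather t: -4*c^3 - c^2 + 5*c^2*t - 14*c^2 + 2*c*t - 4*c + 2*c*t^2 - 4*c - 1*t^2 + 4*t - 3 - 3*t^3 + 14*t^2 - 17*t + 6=-4*c^3 - 15*c^2 - 8*c - 3*t^3 + t^2*(2*c + 13) + t*(5*c^2 + 2*c - 13) + 3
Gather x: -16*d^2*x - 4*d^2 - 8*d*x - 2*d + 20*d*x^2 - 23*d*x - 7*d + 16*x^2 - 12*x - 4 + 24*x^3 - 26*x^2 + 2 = -4*d^2 - 9*d + 24*x^3 + x^2*(20*d - 10) + x*(-16*d^2 - 31*d - 12) - 2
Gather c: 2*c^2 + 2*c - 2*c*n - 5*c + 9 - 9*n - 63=2*c^2 + c*(-2*n - 3) - 9*n - 54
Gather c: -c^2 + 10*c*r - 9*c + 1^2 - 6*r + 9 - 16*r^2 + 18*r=-c^2 + c*(10*r - 9) - 16*r^2 + 12*r + 10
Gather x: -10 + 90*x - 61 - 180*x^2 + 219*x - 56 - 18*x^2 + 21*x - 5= -198*x^2 + 330*x - 132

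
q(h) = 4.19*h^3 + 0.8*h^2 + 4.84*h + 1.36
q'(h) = 12.57*h^2 + 1.6*h + 4.84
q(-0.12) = 0.78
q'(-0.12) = 4.83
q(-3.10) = -130.78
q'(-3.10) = 120.68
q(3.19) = 160.96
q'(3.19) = 137.86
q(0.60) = 5.46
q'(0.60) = 10.33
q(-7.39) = -1681.73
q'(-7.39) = 679.49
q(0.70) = 6.58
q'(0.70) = 12.12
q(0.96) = 10.45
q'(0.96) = 17.96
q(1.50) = 24.56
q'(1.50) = 35.52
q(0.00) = 1.36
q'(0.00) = 4.84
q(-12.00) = -7181.84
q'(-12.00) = 1795.72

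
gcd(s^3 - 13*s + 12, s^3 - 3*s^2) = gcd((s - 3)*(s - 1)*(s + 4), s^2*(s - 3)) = s - 3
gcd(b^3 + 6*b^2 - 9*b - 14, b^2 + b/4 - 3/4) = b + 1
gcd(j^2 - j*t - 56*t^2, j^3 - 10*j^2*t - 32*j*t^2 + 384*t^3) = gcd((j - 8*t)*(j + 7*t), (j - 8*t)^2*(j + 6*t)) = -j + 8*t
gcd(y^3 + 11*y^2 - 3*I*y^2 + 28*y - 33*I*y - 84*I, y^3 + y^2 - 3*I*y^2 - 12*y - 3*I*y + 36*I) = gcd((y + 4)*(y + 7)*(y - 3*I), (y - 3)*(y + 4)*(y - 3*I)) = y^2 + y*(4 - 3*I) - 12*I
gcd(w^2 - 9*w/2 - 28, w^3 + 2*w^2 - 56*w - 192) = w - 8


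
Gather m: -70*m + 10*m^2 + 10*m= 10*m^2 - 60*m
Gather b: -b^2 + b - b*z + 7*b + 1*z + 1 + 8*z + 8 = -b^2 + b*(8 - z) + 9*z + 9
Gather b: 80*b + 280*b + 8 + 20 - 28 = 360*b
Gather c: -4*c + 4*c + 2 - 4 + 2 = 0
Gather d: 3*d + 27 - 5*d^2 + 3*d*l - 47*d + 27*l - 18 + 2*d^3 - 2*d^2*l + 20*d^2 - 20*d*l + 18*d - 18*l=2*d^3 + d^2*(15 - 2*l) + d*(-17*l - 26) + 9*l + 9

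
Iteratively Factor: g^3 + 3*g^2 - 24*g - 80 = (g + 4)*(g^2 - g - 20) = (g + 4)^2*(g - 5)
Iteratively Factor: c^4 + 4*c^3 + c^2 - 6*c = (c + 2)*(c^3 + 2*c^2 - 3*c) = c*(c + 2)*(c^2 + 2*c - 3) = c*(c + 2)*(c + 3)*(c - 1)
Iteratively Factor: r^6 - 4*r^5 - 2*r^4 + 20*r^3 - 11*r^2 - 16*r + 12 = (r - 1)*(r^5 - 3*r^4 - 5*r^3 + 15*r^2 + 4*r - 12) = (r - 1)^2*(r^4 - 2*r^3 - 7*r^2 + 8*r + 12) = (r - 1)^2*(r + 2)*(r^3 - 4*r^2 + r + 6) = (r - 1)^2*(r + 1)*(r + 2)*(r^2 - 5*r + 6) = (r - 3)*(r - 1)^2*(r + 1)*(r + 2)*(r - 2)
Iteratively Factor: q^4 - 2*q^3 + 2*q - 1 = (q - 1)*(q^3 - q^2 - q + 1) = (q - 1)^2*(q^2 - 1) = (q - 1)^3*(q + 1)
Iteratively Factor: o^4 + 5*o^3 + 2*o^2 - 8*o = (o + 2)*(o^3 + 3*o^2 - 4*o) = o*(o + 2)*(o^2 + 3*o - 4) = o*(o - 1)*(o + 2)*(o + 4)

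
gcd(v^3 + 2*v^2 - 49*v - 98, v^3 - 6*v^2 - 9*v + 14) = v^2 - 5*v - 14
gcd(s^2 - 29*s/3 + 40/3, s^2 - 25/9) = s - 5/3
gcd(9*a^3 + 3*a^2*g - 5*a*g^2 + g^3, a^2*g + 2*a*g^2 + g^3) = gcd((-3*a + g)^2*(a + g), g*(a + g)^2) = a + g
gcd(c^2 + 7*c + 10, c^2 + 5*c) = c + 5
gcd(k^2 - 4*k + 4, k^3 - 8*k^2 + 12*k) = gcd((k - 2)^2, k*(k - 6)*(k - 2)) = k - 2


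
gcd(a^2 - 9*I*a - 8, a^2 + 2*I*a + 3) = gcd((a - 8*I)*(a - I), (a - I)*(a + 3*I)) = a - I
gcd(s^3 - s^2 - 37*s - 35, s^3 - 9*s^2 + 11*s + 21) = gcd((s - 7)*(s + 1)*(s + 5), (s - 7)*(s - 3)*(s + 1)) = s^2 - 6*s - 7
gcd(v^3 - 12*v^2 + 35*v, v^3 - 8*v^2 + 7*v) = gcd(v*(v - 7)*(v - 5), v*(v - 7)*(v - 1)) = v^2 - 7*v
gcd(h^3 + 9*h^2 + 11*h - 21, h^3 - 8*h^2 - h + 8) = h - 1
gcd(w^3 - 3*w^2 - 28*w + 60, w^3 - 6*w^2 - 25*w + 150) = w^2 - w - 30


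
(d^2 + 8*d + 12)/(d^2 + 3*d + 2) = (d + 6)/(d + 1)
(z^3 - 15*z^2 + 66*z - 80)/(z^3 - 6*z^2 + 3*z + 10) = (z - 8)/(z + 1)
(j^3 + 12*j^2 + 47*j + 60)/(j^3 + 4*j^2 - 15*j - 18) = (j^3 + 12*j^2 + 47*j + 60)/(j^3 + 4*j^2 - 15*j - 18)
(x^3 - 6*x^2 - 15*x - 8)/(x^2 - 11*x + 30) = (x^3 - 6*x^2 - 15*x - 8)/(x^2 - 11*x + 30)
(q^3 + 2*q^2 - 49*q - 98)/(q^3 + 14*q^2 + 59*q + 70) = (q - 7)/(q + 5)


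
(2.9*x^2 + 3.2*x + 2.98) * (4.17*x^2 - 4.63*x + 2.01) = 12.093*x^4 - 0.0829999999999984*x^3 + 3.4396*x^2 - 7.3654*x + 5.9898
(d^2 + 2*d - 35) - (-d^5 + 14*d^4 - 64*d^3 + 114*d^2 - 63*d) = d^5 - 14*d^4 + 64*d^3 - 113*d^2 + 65*d - 35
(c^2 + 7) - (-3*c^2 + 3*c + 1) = 4*c^2 - 3*c + 6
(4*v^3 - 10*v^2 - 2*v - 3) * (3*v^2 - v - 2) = 12*v^5 - 34*v^4 - 4*v^3 + 13*v^2 + 7*v + 6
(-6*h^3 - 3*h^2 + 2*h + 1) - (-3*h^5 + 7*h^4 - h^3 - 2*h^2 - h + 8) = 3*h^5 - 7*h^4 - 5*h^3 - h^2 + 3*h - 7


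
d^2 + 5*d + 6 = (d + 2)*(d + 3)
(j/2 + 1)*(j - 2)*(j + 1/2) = j^3/2 + j^2/4 - 2*j - 1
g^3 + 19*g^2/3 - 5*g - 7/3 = (g - 1)*(g + 1/3)*(g + 7)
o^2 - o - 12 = (o - 4)*(o + 3)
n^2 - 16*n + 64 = (n - 8)^2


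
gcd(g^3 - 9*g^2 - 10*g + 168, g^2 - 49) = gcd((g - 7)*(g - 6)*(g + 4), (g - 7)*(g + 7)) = g - 7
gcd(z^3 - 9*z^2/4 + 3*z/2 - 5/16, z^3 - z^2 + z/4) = z^2 - z + 1/4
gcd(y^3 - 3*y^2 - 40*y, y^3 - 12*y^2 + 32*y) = y^2 - 8*y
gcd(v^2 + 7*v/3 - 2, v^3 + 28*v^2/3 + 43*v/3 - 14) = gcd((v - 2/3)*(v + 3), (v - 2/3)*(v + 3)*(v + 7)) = v^2 + 7*v/3 - 2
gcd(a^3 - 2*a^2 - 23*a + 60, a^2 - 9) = a - 3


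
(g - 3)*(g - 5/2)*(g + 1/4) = g^3 - 21*g^2/4 + 49*g/8 + 15/8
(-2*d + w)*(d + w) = -2*d^2 - d*w + w^2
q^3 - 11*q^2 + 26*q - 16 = (q - 8)*(q - 2)*(q - 1)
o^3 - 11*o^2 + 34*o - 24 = (o - 6)*(o - 4)*(o - 1)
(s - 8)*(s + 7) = s^2 - s - 56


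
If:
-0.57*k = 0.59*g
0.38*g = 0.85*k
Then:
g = 0.00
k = 0.00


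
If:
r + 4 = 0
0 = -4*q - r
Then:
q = 1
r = -4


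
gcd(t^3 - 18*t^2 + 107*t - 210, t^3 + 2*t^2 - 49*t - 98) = t - 7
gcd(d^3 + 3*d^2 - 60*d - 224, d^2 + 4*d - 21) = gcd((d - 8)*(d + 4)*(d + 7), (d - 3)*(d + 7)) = d + 7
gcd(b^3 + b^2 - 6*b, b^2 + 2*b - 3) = b + 3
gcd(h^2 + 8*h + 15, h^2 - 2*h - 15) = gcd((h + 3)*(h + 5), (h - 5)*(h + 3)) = h + 3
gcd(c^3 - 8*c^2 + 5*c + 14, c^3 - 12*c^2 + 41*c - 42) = c^2 - 9*c + 14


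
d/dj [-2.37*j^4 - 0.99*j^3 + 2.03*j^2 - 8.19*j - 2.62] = -9.48*j^3 - 2.97*j^2 + 4.06*j - 8.19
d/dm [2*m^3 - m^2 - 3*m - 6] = 6*m^2 - 2*m - 3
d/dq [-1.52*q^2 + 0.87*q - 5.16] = 0.87 - 3.04*q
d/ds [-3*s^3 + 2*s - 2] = 2 - 9*s^2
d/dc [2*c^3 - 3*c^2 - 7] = 6*c*(c - 1)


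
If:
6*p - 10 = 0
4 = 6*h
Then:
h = 2/3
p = 5/3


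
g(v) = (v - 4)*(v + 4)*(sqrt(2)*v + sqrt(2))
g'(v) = sqrt(2)*(v - 4)*(v + 4) + (v - 4)*(sqrt(2)*v + sqrt(2)) + (v + 4)*(sqrt(2)*v + sqrt(2)) = sqrt(2)*(3*v^2 + 2*v - 16)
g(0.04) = -23.53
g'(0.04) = -22.51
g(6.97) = 367.23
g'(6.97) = 203.20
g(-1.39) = 7.76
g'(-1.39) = -18.36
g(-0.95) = -1.07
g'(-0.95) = -21.49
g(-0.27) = -16.44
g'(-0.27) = -23.08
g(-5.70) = -109.61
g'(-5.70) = 99.09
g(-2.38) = 20.17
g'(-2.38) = -5.33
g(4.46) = 30.05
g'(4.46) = 74.38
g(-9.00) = -735.39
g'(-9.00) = 295.57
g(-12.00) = -1991.21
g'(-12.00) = 554.37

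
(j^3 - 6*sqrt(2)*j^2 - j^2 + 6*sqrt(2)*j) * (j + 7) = j^4 - 6*sqrt(2)*j^3 + 6*j^3 - 36*sqrt(2)*j^2 - 7*j^2 + 42*sqrt(2)*j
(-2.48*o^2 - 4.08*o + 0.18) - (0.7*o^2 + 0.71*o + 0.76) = -3.18*o^2 - 4.79*o - 0.58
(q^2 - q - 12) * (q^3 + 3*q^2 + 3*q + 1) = q^5 + 2*q^4 - 12*q^3 - 38*q^2 - 37*q - 12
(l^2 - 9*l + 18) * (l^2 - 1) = l^4 - 9*l^3 + 17*l^2 + 9*l - 18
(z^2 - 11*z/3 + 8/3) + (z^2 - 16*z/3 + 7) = 2*z^2 - 9*z + 29/3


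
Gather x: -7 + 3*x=3*x - 7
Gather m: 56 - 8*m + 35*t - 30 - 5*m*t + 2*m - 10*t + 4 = m*(-5*t - 6) + 25*t + 30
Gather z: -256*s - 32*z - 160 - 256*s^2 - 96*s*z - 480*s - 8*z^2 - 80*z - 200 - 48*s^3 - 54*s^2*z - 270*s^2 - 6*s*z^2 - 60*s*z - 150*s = -48*s^3 - 526*s^2 - 886*s + z^2*(-6*s - 8) + z*(-54*s^2 - 156*s - 112) - 360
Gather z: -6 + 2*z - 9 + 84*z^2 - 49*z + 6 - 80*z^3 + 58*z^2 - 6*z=-80*z^3 + 142*z^2 - 53*z - 9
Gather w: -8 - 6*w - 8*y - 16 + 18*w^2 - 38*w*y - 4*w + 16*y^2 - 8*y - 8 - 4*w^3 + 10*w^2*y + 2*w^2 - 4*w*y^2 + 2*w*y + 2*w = -4*w^3 + w^2*(10*y + 20) + w*(-4*y^2 - 36*y - 8) + 16*y^2 - 16*y - 32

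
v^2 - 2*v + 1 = (v - 1)^2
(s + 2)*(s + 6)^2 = s^3 + 14*s^2 + 60*s + 72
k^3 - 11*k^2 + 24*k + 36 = (k - 6)^2*(k + 1)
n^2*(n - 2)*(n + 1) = n^4 - n^3 - 2*n^2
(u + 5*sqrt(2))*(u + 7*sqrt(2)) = u^2 + 12*sqrt(2)*u + 70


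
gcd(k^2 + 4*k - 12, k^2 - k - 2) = k - 2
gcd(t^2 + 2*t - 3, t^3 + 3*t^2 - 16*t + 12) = t - 1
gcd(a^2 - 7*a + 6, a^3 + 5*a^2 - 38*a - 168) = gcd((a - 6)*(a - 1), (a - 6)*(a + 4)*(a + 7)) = a - 6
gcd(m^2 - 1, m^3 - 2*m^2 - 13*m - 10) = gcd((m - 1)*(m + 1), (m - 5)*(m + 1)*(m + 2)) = m + 1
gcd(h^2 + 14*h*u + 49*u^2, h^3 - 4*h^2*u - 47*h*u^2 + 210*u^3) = h + 7*u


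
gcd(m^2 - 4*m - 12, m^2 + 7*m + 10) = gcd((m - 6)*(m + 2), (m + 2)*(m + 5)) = m + 2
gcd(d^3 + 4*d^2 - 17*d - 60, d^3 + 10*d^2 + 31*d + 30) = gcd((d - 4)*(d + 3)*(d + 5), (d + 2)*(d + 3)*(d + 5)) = d^2 + 8*d + 15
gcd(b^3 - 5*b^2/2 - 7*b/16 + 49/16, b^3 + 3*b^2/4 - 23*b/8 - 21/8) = b^2 - 3*b/4 - 7/4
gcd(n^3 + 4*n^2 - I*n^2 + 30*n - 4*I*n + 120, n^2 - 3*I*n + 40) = n + 5*I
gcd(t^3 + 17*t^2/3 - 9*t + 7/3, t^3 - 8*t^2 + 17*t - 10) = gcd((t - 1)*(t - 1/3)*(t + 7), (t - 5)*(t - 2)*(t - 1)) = t - 1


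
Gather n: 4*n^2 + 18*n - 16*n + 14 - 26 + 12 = 4*n^2 + 2*n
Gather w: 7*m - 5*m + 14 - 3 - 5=2*m + 6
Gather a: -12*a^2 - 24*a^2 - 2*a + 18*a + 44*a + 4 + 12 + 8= -36*a^2 + 60*a + 24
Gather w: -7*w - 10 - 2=-7*w - 12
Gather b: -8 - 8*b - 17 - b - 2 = -9*b - 27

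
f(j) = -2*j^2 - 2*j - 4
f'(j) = -4*j - 2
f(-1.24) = -4.60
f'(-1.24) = 2.96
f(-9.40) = -161.92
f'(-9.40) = 35.60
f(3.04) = -28.56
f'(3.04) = -14.16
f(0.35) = -4.94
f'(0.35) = -3.40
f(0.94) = -7.65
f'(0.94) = -5.76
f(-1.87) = -7.25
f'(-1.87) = 5.48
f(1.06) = -8.37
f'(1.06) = -6.24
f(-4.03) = -28.42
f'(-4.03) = 14.12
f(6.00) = -88.00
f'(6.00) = -26.00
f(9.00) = -184.00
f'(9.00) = -38.00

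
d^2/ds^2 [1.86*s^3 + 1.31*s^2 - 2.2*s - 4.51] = 11.16*s + 2.62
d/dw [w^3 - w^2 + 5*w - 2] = 3*w^2 - 2*w + 5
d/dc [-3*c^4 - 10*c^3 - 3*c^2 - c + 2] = -12*c^3 - 30*c^2 - 6*c - 1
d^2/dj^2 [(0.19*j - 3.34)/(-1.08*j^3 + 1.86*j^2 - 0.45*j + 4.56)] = (-1.329696*j^5 + 49.039344*j^4 - 108.48024*j^3 + 67.84128*j^2 + 91.588536*j - 56.084148)/(1.259712*j^9 - 6.508512*j^8 + 12.783744*j^7 - 27.814968*j^6 + 60.287328*j^5 - 61.754238*j^4 + 90.362709*j^3 - 118.798488*j^2 + 28.07136*j - 94.818816)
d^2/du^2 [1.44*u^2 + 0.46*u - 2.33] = 2.88000000000000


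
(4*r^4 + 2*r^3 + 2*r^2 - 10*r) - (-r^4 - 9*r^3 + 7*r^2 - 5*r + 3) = 5*r^4 + 11*r^3 - 5*r^2 - 5*r - 3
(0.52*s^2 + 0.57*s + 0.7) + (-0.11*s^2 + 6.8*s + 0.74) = 0.41*s^2 + 7.37*s + 1.44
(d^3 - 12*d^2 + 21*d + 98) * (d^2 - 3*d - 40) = d^5 - 15*d^4 + 17*d^3 + 515*d^2 - 1134*d - 3920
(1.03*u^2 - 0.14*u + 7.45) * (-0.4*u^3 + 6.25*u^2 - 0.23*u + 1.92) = -0.412*u^5 + 6.4935*u^4 - 4.0919*u^3 + 48.5723*u^2 - 1.9823*u + 14.304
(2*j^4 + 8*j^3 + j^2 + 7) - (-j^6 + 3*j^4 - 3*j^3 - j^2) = j^6 - j^4 + 11*j^3 + 2*j^2 + 7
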